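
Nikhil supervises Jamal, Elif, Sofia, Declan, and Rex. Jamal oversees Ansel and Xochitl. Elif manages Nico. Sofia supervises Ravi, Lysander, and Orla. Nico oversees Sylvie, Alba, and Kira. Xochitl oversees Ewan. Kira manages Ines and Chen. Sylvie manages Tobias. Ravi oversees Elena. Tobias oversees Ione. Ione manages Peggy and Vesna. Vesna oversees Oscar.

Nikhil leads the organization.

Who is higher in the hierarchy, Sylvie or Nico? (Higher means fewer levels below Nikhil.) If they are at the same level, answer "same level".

Sylvie is 3 levels below Nikhil; Nico is 2. Nico is higher.

Nico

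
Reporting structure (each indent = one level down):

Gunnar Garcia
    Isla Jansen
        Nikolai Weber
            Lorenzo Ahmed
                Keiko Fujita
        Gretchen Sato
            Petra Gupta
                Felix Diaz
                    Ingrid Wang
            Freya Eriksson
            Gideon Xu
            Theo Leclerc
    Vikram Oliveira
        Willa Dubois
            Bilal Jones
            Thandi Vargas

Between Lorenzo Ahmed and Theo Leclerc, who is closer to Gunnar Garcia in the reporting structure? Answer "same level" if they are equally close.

same level

Both Lorenzo Ahmed and Theo Leclerc are 3 levels below Gunnar Garcia.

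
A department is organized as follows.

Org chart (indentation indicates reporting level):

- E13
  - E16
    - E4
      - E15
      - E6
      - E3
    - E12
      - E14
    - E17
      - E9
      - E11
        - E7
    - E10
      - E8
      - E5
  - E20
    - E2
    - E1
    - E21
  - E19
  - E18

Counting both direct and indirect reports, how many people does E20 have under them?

E20 directly manages E2, E1, E21. E2 has no reports. E1 has no reports. E21 has no reports. So E20's organization is 3 direct reports plus everyone under them: 1 + 1 + 1 = 3.

3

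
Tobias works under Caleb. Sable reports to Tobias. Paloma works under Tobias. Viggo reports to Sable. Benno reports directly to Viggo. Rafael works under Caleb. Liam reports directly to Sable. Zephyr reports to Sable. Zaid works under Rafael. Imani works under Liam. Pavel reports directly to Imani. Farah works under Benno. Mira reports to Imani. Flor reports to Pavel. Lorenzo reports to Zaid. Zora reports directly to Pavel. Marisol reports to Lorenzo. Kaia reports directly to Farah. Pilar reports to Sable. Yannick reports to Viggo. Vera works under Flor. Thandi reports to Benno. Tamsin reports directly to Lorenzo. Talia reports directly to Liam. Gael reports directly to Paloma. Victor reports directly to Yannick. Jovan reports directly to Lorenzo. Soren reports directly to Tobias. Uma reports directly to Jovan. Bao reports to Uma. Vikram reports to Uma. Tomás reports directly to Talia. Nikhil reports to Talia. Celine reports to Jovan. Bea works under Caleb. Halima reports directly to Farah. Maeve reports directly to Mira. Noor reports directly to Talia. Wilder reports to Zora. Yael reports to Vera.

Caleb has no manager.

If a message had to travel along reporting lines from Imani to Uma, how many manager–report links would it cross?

9

Imani is 4 levels below Caleb, and Uma is 5 levels below Caleb (their lowest common manager). The shortest path runs up from Imani to Caleb and back down to Uma: 4 + 5 = 9 links.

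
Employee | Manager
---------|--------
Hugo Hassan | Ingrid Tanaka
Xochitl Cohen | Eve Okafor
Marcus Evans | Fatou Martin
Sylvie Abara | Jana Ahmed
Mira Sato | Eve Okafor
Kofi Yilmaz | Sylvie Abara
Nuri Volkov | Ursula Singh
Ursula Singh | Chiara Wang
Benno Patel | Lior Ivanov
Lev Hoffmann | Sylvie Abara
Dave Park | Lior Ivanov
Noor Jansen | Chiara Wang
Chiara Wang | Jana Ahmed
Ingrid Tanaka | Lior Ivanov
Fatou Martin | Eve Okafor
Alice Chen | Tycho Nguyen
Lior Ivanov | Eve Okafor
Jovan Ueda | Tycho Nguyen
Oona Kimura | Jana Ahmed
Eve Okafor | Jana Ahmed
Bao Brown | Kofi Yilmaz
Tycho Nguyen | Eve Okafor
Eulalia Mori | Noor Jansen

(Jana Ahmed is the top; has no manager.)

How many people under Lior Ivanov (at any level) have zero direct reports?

3

The people in Lior Ivanov's organization with no one reporting to them are Hugo Hassan, Dave Park, Benno Patel. That is 3.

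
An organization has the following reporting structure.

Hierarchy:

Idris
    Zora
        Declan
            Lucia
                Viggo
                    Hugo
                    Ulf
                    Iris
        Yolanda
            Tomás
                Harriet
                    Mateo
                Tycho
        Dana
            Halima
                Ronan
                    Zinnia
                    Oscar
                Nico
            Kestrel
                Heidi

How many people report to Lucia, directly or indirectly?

4

Lucia directly manages Viggo. Under Viggo: Iris, Ulf, Hugo (3). That's 4 in total.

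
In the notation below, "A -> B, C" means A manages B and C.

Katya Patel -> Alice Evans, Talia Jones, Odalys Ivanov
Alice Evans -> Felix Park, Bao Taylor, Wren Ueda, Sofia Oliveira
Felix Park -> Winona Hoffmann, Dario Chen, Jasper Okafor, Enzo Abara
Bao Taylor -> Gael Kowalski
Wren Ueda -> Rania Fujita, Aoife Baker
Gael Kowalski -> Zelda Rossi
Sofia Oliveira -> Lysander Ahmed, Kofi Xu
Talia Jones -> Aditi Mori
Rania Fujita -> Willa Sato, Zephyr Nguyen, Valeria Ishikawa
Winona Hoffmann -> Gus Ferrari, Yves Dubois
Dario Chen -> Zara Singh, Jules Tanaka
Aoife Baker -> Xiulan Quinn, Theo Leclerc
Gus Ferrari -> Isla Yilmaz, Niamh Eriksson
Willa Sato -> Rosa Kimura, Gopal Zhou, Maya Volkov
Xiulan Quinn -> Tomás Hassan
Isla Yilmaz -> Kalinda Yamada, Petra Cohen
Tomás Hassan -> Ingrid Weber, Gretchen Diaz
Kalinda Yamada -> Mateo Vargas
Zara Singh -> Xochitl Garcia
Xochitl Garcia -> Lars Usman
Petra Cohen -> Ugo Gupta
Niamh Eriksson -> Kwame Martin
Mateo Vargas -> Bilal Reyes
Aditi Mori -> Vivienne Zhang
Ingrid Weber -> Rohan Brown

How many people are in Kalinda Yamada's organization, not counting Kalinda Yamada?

2

Kalinda Yamada directly manages Mateo Vargas. Under Mateo Vargas: Bilal Reyes (1). That's 2 in total.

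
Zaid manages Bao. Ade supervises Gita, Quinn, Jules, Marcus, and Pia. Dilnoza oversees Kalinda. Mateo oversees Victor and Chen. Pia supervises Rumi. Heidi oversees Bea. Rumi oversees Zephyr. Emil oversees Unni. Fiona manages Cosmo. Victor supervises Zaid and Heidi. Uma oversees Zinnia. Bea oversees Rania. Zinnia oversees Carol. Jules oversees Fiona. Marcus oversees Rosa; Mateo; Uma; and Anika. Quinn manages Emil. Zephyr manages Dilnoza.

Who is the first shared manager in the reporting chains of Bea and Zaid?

Bea's chain of managers is Heidi, Victor, Mateo, Marcus, Ade. Zaid's chain of managers is Victor, Mateo, Marcus, Ade. The first manager that appears in both chains is Victor.

Victor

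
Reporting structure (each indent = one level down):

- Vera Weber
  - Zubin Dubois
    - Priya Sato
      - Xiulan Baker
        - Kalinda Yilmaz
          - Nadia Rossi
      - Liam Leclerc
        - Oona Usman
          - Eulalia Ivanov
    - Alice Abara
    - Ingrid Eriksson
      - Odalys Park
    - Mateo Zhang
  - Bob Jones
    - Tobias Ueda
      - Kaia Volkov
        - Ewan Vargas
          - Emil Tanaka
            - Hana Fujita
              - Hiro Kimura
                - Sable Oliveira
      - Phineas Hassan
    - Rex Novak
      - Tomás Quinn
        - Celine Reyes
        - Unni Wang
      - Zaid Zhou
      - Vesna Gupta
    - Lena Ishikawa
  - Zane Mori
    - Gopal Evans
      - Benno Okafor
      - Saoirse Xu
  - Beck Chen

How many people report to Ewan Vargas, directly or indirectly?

4

Ewan Vargas directly manages Emil Tanaka. Under Emil Tanaka: Hana Fujita, Hiro Kimura, Sable Oliveira (3). That's 4 in total.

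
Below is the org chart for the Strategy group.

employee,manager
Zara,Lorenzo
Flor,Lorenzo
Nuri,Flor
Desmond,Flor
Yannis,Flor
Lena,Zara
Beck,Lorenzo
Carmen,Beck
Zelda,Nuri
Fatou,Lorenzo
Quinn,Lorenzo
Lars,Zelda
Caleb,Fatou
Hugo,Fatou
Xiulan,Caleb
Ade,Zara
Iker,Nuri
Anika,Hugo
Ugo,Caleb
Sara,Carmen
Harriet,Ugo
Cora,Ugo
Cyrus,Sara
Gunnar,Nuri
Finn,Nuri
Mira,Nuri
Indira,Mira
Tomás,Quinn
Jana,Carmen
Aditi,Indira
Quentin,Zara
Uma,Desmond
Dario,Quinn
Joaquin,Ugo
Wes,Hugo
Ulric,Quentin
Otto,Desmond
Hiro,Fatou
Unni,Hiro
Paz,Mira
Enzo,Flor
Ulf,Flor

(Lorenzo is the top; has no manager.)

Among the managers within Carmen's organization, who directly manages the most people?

Direct-report counts within Carmen's organization: Carmen has 2; Sara has 1. The largest is 2, held by Carmen.

Carmen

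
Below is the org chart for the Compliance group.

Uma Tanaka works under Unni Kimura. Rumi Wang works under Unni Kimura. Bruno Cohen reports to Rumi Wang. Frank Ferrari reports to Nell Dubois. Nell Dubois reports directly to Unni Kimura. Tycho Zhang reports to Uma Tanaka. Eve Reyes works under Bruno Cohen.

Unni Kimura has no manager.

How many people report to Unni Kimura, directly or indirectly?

7

Unni Kimura directly manages Rumi Wang, Uma Tanaka, Nell Dubois. Under Rumi Wang: Bruno Cohen, Eve Reyes (2). Under Uma Tanaka: Tycho Zhang (1). Under Nell Dubois: Frank Ferrari (1). So Unni Kimura's organization is 3 direct reports plus everyone under them: 3 + 2 + 2 = 7.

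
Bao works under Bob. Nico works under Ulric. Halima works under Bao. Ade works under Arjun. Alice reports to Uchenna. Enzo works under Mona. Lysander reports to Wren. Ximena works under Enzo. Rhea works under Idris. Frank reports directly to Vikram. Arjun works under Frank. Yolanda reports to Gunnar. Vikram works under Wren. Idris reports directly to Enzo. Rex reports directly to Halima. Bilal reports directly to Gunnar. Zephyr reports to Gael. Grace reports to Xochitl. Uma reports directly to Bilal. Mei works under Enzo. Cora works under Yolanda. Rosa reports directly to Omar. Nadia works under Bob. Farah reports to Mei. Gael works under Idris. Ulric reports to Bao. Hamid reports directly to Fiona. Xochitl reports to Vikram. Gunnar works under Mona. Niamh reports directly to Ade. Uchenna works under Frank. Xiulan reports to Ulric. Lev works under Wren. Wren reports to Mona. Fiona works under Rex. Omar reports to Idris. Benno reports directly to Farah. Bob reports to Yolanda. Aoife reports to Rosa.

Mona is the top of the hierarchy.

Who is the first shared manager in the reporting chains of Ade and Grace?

Vikram

Ade's chain of managers is Arjun, Frank, Vikram, Wren, Mona. Grace's chain of managers is Xochitl, Vikram, Wren, Mona. The first manager that appears in both chains is Vikram.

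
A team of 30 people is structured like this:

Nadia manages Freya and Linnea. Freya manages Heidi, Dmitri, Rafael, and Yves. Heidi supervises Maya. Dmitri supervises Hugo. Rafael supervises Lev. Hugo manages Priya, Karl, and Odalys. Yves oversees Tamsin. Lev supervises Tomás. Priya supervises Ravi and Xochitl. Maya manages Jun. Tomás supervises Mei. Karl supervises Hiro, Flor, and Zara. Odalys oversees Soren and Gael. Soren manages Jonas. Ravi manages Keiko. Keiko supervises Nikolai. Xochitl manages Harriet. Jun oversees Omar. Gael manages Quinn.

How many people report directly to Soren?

Soren directly manages Jonas. That is 1 direct report.

1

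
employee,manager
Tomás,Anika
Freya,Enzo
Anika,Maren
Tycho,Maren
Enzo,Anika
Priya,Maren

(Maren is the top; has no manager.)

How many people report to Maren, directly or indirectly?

Maren directly manages Priya, Anika, Tycho. Priya has no reports. Under Anika: Enzo, Freya, Tomás (3). Tycho has no reports. So Maren's organization is 3 direct reports plus everyone under them: 1 + 4 + 1 = 6.

6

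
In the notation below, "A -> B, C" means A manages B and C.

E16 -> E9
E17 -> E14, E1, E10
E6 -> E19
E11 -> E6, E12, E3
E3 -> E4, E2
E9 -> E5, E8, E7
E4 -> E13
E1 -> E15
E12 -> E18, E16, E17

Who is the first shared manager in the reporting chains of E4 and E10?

E4's chain of managers is E3, E11. E10's chain of managers is E17, E12, E11. The first manager that appears in both chains is E11.

E11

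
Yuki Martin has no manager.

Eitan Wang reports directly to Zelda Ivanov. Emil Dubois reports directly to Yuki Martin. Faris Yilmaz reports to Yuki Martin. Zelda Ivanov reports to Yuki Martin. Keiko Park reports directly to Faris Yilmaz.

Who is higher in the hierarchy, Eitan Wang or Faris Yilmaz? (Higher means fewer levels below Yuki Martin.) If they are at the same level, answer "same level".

Faris Yilmaz

Eitan Wang is 2 levels below Yuki Martin; Faris Yilmaz is 1. Faris Yilmaz is higher.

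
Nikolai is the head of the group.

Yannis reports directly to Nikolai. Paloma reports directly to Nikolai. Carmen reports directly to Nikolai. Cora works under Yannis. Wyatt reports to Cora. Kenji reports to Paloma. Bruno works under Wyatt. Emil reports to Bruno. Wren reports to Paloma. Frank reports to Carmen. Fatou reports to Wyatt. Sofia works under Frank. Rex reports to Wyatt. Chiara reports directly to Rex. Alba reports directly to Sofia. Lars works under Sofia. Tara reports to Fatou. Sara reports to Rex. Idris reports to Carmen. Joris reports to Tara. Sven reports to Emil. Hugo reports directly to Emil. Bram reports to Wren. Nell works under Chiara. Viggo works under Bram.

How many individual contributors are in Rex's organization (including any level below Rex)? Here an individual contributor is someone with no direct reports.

The people in Rex's organization with no one reporting to them are Sara, Nell. That is 2.

2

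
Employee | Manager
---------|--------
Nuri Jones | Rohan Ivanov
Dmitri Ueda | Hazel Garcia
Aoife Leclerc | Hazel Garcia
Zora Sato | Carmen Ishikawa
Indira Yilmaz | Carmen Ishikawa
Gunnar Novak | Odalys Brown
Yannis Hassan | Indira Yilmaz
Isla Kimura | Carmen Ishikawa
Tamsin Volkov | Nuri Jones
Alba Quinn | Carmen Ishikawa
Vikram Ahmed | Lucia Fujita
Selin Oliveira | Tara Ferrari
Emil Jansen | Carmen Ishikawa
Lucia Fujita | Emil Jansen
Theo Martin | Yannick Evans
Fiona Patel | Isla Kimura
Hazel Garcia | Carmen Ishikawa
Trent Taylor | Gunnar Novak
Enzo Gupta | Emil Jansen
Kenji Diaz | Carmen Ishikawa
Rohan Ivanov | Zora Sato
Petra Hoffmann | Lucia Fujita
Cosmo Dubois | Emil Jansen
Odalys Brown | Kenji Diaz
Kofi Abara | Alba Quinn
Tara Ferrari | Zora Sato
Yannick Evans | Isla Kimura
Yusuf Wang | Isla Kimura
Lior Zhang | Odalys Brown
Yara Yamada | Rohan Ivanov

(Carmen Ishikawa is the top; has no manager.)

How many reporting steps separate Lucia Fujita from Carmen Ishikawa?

Chain from Lucia Fujita up to Carmen Ishikawa: Lucia Fujita → Emil Jansen → Carmen Ishikawa. That is 2 steps up, so Lucia Fujita is 2 levels below Carmen Ishikawa.

2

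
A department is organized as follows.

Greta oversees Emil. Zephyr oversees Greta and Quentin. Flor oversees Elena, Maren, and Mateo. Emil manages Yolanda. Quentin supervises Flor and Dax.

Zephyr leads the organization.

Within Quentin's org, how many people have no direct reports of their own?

The people in Quentin's organization with no one reporting to them are Dax, Mateo, Maren, Elena. That is 4.

4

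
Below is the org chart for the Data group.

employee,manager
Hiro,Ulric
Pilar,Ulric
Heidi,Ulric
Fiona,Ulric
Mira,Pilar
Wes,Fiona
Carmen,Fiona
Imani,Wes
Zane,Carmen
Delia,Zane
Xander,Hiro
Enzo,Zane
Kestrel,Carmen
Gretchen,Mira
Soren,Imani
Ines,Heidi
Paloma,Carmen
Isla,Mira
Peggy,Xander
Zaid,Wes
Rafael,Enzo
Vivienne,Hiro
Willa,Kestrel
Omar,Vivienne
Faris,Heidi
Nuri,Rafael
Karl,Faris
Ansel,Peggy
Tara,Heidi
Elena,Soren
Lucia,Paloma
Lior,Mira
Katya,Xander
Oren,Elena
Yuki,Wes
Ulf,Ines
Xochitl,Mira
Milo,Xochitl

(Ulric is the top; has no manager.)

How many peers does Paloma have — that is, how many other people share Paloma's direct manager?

2

Paloma reports to Carmen. Carmen's other direct reports are Zane, Kestrel — 2 peers.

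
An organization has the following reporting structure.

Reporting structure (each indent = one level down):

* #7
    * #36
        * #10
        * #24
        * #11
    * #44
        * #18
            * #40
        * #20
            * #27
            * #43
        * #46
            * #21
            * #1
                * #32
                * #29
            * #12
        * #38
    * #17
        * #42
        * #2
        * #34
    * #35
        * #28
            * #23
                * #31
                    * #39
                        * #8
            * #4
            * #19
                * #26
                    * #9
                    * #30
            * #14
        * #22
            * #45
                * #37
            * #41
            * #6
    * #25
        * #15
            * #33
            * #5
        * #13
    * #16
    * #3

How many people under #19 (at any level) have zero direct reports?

The people in #19's organization with no one reporting to them are #30, #9. That is 2.

2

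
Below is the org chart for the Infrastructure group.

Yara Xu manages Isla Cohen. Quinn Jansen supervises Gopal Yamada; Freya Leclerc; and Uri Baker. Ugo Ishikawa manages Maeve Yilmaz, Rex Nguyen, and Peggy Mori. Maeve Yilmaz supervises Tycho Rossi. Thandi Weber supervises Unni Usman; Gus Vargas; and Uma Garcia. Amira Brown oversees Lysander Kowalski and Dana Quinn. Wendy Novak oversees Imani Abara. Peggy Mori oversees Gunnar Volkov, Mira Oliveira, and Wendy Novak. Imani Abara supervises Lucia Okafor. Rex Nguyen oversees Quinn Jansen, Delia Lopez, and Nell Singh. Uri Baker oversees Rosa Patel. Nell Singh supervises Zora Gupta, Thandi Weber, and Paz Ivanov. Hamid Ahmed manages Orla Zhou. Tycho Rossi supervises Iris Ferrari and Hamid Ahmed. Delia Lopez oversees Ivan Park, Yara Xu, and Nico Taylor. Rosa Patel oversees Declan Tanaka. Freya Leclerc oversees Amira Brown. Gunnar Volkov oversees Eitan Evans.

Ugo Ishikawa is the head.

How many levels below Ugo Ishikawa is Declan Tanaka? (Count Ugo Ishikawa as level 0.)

Chain from Declan Tanaka up to Ugo Ishikawa: Declan Tanaka → Rosa Patel → Uri Baker → Quinn Jansen → Rex Nguyen → Ugo Ishikawa. That is 5 steps up, so Declan Tanaka is 5 levels below Ugo Ishikawa.

5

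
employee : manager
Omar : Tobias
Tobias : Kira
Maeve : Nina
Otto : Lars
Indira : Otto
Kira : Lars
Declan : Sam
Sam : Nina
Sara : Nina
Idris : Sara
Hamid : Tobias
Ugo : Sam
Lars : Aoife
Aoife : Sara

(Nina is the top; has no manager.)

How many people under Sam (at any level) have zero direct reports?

The people in Sam's organization with no one reporting to them are Ugo, Declan. That is 2.

2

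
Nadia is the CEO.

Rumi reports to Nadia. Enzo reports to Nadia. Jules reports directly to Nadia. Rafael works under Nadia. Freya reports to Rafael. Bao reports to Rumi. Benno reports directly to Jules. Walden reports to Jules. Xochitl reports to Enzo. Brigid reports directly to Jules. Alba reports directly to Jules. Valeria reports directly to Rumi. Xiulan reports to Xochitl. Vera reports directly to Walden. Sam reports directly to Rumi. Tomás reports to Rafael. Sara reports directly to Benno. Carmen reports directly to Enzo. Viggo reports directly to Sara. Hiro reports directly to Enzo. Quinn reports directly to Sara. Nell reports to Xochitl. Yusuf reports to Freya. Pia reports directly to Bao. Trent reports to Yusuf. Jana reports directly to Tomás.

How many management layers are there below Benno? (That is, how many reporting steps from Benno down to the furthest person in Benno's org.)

The longest chain under Benno runs Benno → Sara → Quinn, which is 2 levels below Benno.

2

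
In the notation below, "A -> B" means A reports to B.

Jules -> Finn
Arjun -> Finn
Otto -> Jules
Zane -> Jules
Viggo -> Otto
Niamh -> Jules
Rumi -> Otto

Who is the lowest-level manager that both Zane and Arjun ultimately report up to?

Finn

Zane's chain of managers is Jules, Finn. Arjun's chain of managers is Finn. The first manager that appears in both chains is Finn.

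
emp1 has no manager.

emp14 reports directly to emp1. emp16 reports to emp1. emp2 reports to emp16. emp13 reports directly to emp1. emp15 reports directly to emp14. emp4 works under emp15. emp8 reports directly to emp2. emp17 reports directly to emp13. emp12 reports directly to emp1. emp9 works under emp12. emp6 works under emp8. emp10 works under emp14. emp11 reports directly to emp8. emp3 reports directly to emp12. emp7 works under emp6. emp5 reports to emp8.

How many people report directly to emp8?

3

emp8 directly manages emp6, emp11, emp5. That is 3 direct reports.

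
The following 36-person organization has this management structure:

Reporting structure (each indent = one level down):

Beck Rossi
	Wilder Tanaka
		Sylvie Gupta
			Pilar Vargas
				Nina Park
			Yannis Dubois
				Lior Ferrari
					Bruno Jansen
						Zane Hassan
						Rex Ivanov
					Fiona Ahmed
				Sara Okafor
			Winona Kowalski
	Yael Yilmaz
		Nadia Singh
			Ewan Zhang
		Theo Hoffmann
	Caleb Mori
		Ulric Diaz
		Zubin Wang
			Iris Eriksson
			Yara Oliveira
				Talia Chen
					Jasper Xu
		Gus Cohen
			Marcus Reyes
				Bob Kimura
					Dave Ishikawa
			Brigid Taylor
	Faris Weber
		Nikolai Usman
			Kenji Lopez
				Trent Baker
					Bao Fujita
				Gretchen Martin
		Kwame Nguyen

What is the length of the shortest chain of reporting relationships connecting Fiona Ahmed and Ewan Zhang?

8

Fiona Ahmed is 5 levels below Beck Rossi, and Ewan Zhang is 3 levels below Beck Rossi (their lowest common manager). The shortest path runs up from Fiona Ahmed to Beck Rossi and back down to Ewan Zhang: 5 + 3 = 8 links.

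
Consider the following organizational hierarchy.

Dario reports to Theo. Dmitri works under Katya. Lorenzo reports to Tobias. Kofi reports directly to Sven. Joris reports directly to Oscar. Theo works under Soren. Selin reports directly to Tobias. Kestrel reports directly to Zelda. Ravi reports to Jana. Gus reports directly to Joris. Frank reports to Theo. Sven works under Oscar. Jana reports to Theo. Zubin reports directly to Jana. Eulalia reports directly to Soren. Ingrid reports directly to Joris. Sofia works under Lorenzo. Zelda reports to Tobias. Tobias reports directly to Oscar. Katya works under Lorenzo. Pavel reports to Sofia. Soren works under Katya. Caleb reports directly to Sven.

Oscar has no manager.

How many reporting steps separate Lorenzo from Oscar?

2

Chain from Lorenzo up to Oscar: Lorenzo → Tobias → Oscar. That is 2 steps up, so Lorenzo is 2 levels below Oscar.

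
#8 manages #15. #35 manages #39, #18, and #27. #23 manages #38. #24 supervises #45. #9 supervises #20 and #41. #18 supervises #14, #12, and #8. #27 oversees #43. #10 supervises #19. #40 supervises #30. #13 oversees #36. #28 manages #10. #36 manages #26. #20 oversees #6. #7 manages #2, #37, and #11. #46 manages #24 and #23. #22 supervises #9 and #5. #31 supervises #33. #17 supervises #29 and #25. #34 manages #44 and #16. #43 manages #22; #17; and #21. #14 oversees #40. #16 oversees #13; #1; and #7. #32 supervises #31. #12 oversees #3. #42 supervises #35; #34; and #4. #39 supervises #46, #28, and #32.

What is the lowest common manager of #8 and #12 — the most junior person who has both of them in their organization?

#18

#8's chain of managers is #18, #35, #42. #12's chain of managers is #18, #35, #42. The first manager that appears in both chains is #18.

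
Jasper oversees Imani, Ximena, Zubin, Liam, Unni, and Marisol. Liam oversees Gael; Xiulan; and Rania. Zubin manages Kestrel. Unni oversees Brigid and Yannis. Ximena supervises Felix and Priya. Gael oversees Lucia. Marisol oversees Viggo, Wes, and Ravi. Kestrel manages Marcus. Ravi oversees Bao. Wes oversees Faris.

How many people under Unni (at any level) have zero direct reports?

The people in Unni's organization with no one reporting to them are Yannis, Brigid. That is 2.

2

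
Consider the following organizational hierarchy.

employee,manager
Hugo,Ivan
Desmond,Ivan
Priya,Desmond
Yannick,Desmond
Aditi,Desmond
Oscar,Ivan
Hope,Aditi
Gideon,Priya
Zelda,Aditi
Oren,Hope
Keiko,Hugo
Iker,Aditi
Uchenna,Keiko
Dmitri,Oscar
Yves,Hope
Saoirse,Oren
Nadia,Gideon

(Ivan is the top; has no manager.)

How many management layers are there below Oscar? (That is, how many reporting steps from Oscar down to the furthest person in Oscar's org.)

The longest chain under Oscar runs Oscar → Dmitri, which is 1 level below Oscar.

1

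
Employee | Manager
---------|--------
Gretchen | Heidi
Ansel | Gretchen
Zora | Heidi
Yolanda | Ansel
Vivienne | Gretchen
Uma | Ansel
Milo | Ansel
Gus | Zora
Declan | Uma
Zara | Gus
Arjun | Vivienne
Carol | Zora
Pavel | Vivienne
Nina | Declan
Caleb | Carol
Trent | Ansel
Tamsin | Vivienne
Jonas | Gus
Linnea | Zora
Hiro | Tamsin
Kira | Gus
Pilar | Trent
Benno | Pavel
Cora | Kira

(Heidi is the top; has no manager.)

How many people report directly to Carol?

1

Carol directly manages Caleb. That is 1 direct report.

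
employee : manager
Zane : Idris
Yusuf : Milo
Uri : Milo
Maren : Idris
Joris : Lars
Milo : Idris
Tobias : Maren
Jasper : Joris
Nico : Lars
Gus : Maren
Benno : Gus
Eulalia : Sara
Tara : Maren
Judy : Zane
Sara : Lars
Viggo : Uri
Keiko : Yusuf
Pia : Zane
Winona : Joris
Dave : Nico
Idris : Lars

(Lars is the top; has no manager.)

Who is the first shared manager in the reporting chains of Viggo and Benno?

Idris

Viggo's chain of managers is Uri, Milo, Idris, Lars. Benno's chain of managers is Gus, Maren, Idris, Lars. The first manager that appears in both chains is Idris.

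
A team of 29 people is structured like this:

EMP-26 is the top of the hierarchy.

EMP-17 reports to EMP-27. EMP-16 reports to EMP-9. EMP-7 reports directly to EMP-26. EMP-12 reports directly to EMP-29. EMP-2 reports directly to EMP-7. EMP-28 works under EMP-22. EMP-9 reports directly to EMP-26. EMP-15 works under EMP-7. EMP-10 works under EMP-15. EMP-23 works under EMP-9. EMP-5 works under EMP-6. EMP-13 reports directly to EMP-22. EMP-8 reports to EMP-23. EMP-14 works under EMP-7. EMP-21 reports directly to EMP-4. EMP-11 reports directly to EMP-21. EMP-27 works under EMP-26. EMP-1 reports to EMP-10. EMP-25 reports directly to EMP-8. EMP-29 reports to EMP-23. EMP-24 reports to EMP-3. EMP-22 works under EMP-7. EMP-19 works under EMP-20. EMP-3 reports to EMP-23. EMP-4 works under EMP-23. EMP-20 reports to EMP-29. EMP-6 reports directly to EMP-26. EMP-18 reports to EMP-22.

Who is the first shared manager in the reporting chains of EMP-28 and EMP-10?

EMP-7

EMP-28's chain of managers is EMP-22, EMP-7, EMP-26. EMP-10's chain of managers is EMP-15, EMP-7, EMP-26. The first manager that appears in both chains is EMP-7.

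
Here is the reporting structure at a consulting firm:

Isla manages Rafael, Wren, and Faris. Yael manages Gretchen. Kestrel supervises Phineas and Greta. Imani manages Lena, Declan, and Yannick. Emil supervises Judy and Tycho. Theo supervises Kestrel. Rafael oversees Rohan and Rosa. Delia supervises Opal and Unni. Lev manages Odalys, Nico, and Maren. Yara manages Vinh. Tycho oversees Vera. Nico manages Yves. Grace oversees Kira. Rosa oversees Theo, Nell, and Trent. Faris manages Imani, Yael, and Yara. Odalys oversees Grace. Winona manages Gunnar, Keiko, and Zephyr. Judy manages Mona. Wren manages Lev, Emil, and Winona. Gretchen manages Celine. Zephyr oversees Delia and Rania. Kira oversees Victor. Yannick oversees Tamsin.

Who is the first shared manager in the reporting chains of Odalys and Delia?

Odalys's chain of managers is Lev, Wren, Isla. Delia's chain of managers is Zephyr, Winona, Wren, Isla. The first manager that appears in both chains is Wren.

Wren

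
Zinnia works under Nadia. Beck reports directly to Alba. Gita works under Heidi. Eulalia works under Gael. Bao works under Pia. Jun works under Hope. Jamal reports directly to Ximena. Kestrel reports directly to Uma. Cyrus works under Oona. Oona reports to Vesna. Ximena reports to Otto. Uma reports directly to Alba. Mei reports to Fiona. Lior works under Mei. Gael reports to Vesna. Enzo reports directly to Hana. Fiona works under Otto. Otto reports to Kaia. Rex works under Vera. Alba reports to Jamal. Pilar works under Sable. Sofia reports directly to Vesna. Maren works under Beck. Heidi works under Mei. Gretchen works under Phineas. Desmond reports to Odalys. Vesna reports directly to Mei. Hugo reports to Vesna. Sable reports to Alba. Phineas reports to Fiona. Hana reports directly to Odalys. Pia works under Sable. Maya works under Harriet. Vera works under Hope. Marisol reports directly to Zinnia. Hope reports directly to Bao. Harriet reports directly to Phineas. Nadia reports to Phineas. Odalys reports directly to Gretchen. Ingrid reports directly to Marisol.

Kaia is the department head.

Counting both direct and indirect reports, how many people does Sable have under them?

7

Sable directly manages Pilar, Pia. Pilar has no reports. Under Pia: Bao, Hope, Vera, Rex, Jun (5). So Sable's organization is 2 direct reports plus everyone under them: 1 + 6 = 7.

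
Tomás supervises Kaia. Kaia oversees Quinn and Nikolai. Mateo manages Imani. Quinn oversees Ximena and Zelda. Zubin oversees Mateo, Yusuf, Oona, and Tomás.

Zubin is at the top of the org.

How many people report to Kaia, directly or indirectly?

4

Kaia directly manages Quinn, Nikolai. Under Quinn: Zelda, Ximena (2). Nikolai has no reports. So Kaia's organization is 2 direct reports plus everyone under them: 3 + 1 = 4.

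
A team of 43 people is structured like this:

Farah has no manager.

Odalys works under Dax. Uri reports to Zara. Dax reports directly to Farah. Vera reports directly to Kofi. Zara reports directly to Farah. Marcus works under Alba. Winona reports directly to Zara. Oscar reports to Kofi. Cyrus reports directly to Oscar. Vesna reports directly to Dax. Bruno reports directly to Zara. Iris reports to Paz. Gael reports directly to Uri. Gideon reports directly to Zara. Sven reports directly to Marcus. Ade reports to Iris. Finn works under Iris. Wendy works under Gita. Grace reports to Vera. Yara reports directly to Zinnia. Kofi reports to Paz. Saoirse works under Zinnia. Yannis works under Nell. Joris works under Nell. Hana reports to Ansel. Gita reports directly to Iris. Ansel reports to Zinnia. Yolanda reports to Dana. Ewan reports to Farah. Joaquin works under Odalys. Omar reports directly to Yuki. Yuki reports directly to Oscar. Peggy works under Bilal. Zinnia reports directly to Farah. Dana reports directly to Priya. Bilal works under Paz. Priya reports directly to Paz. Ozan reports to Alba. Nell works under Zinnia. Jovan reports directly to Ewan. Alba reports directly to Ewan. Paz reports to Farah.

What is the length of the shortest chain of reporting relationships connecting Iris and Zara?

Iris is 2 levels below Farah, and Zara is 1 level below Farah (their lowest common manager). The shortest path runs up from Iris to Farah and back down to Zara: 2 + 1 = 3 links.

3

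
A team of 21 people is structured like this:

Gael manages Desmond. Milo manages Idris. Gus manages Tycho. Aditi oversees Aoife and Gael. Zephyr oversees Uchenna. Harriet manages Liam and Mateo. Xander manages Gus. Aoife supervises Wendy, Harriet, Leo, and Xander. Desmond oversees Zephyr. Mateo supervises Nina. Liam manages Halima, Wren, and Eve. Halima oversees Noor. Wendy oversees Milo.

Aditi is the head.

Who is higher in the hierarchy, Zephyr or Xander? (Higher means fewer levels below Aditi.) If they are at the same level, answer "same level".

Xander

Zephyr is 3 levels below Aditi; Xander is 2. Xander is higher.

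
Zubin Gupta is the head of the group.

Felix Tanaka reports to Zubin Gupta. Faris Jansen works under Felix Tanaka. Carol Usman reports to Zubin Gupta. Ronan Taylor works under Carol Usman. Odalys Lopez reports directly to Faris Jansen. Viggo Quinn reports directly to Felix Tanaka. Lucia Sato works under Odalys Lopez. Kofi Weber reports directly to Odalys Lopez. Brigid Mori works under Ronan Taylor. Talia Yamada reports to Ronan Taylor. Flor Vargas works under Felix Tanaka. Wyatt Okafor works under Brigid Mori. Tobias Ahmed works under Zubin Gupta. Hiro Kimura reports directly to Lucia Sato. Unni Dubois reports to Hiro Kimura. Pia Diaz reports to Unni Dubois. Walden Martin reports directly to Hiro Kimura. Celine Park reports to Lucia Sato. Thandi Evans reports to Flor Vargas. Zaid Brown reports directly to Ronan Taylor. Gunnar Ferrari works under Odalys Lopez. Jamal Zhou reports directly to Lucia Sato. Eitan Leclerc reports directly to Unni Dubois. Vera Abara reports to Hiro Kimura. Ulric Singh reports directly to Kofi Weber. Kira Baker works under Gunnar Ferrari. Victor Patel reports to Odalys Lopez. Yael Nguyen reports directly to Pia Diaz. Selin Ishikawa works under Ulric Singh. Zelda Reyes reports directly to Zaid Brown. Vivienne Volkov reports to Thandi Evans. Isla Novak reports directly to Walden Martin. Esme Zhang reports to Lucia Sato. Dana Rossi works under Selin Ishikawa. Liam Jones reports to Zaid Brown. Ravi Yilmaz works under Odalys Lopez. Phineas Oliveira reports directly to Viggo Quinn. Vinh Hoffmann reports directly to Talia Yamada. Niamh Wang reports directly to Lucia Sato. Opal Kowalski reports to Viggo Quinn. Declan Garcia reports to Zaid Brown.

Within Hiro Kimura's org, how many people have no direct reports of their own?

4

The people in Hiro Kimura's organization with no one reporting to them are Vera Abara, Isla Novak, Eitan Leclerc, Yael Nguyen. That is 4.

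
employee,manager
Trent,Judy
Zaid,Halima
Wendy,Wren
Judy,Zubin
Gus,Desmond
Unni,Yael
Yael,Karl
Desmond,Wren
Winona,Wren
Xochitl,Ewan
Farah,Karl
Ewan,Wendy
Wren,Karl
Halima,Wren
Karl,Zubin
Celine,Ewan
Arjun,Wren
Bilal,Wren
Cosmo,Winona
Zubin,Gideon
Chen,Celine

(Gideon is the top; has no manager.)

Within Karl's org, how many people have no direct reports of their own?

The people in Karl's organization with no one reporting to them are Unni, Farah, Gus, Cosmo, Bilal, Zaid, Arjun, Chen, Xochitl. That is 9.

9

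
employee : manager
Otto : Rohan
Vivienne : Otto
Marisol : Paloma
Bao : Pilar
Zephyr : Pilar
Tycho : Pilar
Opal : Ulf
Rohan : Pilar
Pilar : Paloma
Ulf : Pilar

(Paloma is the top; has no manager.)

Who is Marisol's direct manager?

Paloma

Marisol reports directly to Paloma.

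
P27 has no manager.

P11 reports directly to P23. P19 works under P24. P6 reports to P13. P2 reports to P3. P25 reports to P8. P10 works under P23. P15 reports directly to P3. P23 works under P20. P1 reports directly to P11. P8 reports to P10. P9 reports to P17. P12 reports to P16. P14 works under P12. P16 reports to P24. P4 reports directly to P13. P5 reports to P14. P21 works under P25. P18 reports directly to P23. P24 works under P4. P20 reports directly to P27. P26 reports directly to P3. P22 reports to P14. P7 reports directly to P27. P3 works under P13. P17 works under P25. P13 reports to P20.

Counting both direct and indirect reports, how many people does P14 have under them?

2

P14 directly manages P5, P22. P5 has no reports. P22 has no reports. So P14's organization is 2 direct reports plus everyone under them: 1 + 1 = 2.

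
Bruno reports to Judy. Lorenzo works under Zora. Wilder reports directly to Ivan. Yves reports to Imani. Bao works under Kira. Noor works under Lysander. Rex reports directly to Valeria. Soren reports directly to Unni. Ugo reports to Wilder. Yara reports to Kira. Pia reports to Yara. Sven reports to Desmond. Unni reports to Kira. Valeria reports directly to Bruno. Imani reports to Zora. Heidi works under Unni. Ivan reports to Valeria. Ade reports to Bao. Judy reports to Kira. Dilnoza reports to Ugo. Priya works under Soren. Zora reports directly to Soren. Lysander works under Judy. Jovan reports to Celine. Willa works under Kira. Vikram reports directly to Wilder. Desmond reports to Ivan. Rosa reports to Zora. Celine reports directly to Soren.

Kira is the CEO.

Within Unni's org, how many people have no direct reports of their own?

The people in Unni's organization with no one reporting to them are Heidi, Jovan, Rosa, Yves, Lorenzo, Priya. That is 6.

6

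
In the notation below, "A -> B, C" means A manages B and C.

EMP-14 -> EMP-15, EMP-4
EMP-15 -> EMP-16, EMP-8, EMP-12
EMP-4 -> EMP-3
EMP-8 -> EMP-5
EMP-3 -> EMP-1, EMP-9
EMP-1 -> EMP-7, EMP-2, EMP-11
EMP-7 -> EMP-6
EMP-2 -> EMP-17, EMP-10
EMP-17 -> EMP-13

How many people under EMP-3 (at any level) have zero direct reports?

The people in EMP-3's organization with no one reporting to them are EMP-9, EMP-11, EMP-10, EMP-13, EMP-6. That is 5.

5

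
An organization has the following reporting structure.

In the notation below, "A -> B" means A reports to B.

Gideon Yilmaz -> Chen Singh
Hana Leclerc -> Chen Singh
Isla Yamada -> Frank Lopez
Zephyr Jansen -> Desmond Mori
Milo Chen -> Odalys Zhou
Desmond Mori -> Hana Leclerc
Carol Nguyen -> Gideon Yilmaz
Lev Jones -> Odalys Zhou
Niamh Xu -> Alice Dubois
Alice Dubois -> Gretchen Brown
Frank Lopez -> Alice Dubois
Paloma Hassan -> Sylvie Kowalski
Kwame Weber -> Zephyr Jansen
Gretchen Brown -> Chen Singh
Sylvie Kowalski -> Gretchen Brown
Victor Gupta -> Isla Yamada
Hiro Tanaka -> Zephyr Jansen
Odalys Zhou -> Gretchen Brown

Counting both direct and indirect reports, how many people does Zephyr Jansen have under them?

Zephyr Jansen directly manages Hiro Tanaka, Kwame Weber. Hiro Tanaka has no reports. Kwame Weber has no reports. So Zephyr Jansen's organization is 2 direct reports plus everyone under them: 1 + 1 = 2.

2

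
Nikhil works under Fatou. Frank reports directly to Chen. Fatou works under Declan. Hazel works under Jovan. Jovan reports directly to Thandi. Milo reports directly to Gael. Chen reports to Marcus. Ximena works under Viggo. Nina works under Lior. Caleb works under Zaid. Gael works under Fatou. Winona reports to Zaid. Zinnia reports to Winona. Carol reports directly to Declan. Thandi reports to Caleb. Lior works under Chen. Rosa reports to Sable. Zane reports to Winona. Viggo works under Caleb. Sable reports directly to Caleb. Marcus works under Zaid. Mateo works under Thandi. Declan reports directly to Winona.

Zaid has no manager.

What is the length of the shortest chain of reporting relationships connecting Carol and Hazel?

Carol is 3 levels below Zaid, and Hazel is 4 levels below Zaid (their lowest common manager). The shortest path runs up from Carol to Zaid and back down to Hazel: 3 + 4 = 7 links.

7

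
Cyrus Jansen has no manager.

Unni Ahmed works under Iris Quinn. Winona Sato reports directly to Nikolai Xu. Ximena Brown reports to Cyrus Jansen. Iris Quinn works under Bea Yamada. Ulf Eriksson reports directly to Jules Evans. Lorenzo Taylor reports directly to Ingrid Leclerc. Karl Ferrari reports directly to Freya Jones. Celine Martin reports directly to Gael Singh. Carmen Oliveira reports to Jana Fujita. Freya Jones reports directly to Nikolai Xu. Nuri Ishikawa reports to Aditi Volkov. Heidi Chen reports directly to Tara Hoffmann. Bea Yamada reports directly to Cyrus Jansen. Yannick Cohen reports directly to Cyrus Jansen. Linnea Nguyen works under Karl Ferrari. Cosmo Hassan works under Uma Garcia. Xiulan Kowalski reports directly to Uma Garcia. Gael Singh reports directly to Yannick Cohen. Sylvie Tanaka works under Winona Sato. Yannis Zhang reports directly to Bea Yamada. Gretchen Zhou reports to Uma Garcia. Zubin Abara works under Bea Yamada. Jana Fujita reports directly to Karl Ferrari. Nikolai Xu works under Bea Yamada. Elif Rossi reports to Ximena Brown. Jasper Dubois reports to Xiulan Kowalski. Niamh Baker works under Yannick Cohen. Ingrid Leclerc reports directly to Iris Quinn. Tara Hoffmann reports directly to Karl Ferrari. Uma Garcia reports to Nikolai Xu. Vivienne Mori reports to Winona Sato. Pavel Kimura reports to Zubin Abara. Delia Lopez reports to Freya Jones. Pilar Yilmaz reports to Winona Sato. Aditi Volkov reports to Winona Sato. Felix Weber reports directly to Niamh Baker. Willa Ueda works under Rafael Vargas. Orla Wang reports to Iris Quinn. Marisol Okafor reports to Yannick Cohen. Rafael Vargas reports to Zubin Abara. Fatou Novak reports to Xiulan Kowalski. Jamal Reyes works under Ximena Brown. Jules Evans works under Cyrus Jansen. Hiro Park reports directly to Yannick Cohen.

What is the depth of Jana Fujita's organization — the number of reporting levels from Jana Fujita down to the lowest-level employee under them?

1

The longest chain under Jana Fujita runs Jana Fujita → Carmen Oliveira, which is 1 level below Jana Fujita.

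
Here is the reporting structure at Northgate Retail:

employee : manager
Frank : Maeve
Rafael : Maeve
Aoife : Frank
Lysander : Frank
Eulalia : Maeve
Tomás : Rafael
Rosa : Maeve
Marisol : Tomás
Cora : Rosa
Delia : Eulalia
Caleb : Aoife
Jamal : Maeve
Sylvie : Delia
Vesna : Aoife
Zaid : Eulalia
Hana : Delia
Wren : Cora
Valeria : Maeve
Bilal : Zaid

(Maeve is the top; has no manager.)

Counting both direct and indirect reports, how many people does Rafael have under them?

2

Rafael directly manages Tomás. Under Tomás: Marisol (1). That's 2 in total.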